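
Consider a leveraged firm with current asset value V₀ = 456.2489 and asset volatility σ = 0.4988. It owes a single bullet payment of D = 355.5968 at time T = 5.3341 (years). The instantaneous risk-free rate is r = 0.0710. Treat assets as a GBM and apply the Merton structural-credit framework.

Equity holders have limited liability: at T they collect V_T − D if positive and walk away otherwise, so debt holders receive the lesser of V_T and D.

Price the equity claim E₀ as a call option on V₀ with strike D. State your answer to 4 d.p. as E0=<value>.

E0=277.6815

d₁ = [ln(V₀/D) + (r + σ²/2)T] / (σ√T)
   = [ln(456.2489/355.5968) + (0.0710 + 0.5·0.4988²)·5.3341] / (0.4988·√5.3341)
   = [0.249241 + 1.042287] / 1.152012 = 1.121106
d₂ = d₁ − σ√T = 1.121106 − 1.152012 = -0.030906
N(d₁) = 0.868879,  N(d₂) = 0.487672,  e^(−rT) = 0.684737
E₀ = V₀·N(d₁) − D·e^(−rT)·N(d₂)
   = 456.2489·0.868879 − 355.5968·0.684737·0.487672 = 277.681543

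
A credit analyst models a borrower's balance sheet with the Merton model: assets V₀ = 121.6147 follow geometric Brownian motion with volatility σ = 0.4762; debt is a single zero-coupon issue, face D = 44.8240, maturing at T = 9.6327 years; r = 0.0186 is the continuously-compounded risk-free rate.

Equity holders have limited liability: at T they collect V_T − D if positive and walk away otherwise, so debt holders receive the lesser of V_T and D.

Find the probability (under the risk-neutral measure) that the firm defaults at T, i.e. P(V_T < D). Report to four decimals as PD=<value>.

d₁ = [ln(V₀/D) + (r + σ²/2)T] / (σ√T)
   = [ln(121.6147/44.8240) + (0.0186 + 0.5·0.4762²)·9.6327] / (0.4762·√9.6327)
   = [0.998114 + 1.271355] / 1.477962 = 1.535539
d₂ = d₁ − σ√T = 1.535539 − 1.477962 = 0.057576
risk-neutral PD = N(−d₂) = N(-0.057576) = 0.477043

PD=0.4770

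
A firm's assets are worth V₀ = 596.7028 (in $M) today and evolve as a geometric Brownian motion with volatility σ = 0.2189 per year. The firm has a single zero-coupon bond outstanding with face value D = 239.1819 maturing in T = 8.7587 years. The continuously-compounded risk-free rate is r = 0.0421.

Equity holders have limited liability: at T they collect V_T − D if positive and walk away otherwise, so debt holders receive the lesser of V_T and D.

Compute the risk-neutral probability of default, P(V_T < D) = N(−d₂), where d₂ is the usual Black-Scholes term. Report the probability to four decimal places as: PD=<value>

d₁ = [ln(V₀/D) + (r + σ²/2)T] / (σ√T)
   = [ln(596.7028/239.1819) + (0.0421 + 0.5·0.2189²)·8.7587] / (0.2189·√8.7587)
   = [0.914195 + 0.578588] / 0.647837 = 2.304257
d₂ = d₁ − σ√T = 2.304257 − 0.647837 = 1.656420
risk-neutral PD = N(−d₂) = N(-1.656420) = 0.048818

PD=0.0488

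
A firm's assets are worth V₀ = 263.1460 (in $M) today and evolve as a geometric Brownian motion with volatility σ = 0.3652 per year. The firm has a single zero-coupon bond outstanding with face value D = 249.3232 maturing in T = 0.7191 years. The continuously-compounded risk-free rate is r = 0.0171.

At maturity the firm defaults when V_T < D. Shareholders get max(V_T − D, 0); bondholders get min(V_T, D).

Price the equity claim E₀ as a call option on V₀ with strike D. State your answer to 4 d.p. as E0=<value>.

E0=40.4872

d₁ = [ln(V₀/D) + (r + σ²/2)T] / (σ√T)
   = [ln(263.1460/249.3232) + (0.0171 + 0.5·0.3652²)·0.7191] / (0.3652·√0.7191)
   = [0.053959 + 0.060250] / 0.309689 = 0.368787
d₂ = d₁ − σ√T = 0.368787 − 0.309689 = 0.059098
N(d₁) = 0.643857,  N(d₂) = 0.523563,  e^(−rT) = 0.987779
E₀ = V₀·N(d₁) − D·e^(−rT)·N(d₂)
   = 263.1460·0.643857 − 249.3232·0.987779·0.523563 = 40.487234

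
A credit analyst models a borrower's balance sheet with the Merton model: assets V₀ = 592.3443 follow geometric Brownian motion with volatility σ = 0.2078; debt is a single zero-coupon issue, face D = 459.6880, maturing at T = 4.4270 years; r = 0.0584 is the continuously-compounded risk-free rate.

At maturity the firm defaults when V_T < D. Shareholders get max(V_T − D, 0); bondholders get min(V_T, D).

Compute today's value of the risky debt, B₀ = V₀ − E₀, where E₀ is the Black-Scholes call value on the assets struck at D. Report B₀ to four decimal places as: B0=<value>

B0=343.2229

d₁ = [ln(V₀/D) + (r + σ²/2)T] / (σ√T)
   = [ln(592.3443/459.6880) + (0.0584 + 0.5·0.2078²)·4.4270] / (0.2078·√4.4270)
   = [0.253540 + 0.354118] / 0.437220 = 1.389820
d₂ = d₁ − σ√T = 1.389820 − 0.437220 = 0.952600
N(d₁) = 0.917708,  N(d₂) = 0.829604,  e^(−rT) = 0.772181
E₀ = V₀·N(d₁) − D·e^(−rT)·N(d₂)
   = 592.3443·0.917708 − 459.6880·0.772181·0.829604 = 249.121372
B₀ = V₀ − E₀ = 592.3443 − 249.121372 = 343.222928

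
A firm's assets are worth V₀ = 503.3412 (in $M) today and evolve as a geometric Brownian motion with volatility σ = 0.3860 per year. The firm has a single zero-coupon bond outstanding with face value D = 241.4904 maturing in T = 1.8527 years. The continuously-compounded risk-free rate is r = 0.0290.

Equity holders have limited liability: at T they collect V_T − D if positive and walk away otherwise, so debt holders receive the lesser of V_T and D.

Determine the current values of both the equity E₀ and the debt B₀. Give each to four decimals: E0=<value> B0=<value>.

E0=279.5791 B0=223.7621

d₁ = [ln(V₀/D) + (r + σ²/2)T] / (σ√T)
   = [ln(503.3412/241.4904) + (0.0290 + 0.5·0.3860²)·1.8527] / (0.3860·√1.8527)
   = [0.734439 + 0.191751] / 0.525400 = 1.762828
d₂ = d₁ − σ√T = 1.762828 − 0.525400 = 1.237428
N(d₁) = 0.961035,  N(d₂) = 0.892036,  e^(−rT) = 0.947690
E₀ = V₀·N(d₁) − D·e^(−rT)·N(d₂)
   = 503.3412·0.961035 − 241.4904·0.947690·0.892036 = 279.579137
B₀ = V₀ − E₀ = 503.3412 − 279.579137 = 223.762063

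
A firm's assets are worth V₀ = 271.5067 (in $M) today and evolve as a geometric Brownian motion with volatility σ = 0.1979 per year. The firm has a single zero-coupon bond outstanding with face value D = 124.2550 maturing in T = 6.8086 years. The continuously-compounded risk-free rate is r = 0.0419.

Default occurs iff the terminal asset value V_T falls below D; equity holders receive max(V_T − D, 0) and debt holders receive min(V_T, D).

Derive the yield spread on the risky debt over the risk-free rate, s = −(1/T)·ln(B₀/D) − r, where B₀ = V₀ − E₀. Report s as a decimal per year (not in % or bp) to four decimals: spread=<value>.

spread=0.0009

d₁ = [ln(V₀/D) + (r + σ²/2)T] / (σ√T)
   = [ln(271.5067/124.2550) + (0.0419 + 0.5·0.1979²)·6.8086] / (0.1979·√6.8086)
   = [0.781651 + 0.418608] / 0.516386 = 2.324343
d₂ = d₁ − σ√T = 2.324343 − 0.516386 = 1.807956
N(d₁) = 0.989946,  N(d₂) = 0.964693,  e^(−rT) = 0.751803
E₀ = V₀·N(d₁) − D·e^(−rT)·N(d₂)
   = 271.5067·0.989946 − 124.2550·0.751803·0.964693 = 178.659932
B₀ = V₀ − E₀ = 271.5067 − 178.659932 = 92.846768
spread = −(1/T)·ln(B₀/D) − r = −(1/6.8086)·ln(92.846768/124.2550) − 0.0419 = 0.00089667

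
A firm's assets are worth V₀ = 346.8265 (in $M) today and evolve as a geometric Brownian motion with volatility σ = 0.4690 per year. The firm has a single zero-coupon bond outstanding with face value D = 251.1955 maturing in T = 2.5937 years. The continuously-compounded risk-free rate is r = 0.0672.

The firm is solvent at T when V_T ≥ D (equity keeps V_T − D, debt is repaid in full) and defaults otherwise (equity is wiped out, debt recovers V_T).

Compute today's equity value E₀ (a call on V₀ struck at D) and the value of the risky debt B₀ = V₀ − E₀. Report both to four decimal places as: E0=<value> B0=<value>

E0=165.9377 B0=180.8888

d₁ = [ln(V₀/D) + (r + σ²/2)T] / (σ√T)
   = [ln(346.8265/251.1955) + (0.0672 + 0.5·0.4690²)·2.5937] / (0.4690·√2.5937)
   = [0.322593 + 0.459553] / 0.755323 = 1.035512
d₂ = d₁ − σ√T = 1.035512 − 0.755323 = 0.280189
N(d₁) = 0.849785,  N(d₂) = 0.610334,  e^(−rT) = 0.840048
E₀ = V₀·N(d₁) − D·e^(−rT)·N(d₂)
   = 346.8265·0.849785 − 251.1955·0.840048·0.610334 = 165.937677
B₀ = V₀ − E₀ = 346.8265 − 165.937677 = 180.888823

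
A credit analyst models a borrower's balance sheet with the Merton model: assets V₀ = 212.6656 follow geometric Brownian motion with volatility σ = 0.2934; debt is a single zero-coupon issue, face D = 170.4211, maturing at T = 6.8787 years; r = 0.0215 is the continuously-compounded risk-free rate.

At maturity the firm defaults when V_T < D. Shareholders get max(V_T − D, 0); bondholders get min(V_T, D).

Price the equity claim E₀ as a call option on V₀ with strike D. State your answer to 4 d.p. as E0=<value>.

d₁ = [ln(V₀/D) + (r + σ²/2)T] / (σ√T)
   = [ln(212.6656/170.4211) + (0.0215 + 0.5·0.2934²)·6.8787] / (0.2934·√6.8787)
   = [0.221449 + 0.443964] / 0.769508 = 0.864724
d₂ = d₁ − σ√T = 0.864724 − 0.769508 = 0.095215
N(d₁) = 0.806405,  N(d₂) = 0.537928,  e^(−rT) = 0.862524
E₀ = V₀·N(d₁) − D·e^(−rT)·N(d₂)
   = 212.6656·0.806405 − 170.4211·0.862524·0.537928 = 92.423246

E0=92.4232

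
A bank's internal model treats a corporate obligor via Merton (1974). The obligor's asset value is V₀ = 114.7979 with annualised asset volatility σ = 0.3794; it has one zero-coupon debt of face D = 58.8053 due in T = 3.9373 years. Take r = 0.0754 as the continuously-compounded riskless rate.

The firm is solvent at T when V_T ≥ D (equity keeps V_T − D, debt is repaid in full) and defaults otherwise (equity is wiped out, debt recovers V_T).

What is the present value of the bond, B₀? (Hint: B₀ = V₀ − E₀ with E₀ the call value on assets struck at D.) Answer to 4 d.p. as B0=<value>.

B0=41.3029

d₁ = [ln(V₀/D) + (r + σ²/2)T] / (σ√T)
   = [ln(114.7979/58.8053) + (0.0754 + 0.5·0.3794²)·3.9373] / (0.3794·√3.9373)
   = [0.668941 + 0.580248] / 0.752829 = 1.659326
d₂ = d₁ − σ√T = 1.659326 − 0.752829 = 0.906497
N(d₁) = 0.951475,  N(d₂) = 0.817664,  e^(−rT) = 0.743139
E₀ = V₀·N(d₁) − D·e^(−rT)·N(d₂)
   = 114.7979·0.951475 − 58.8053·0.743139·0.817664 = 73.495022
B₀ = V₀ − E₀ = 114.7979 − 73.495022 = 41.302878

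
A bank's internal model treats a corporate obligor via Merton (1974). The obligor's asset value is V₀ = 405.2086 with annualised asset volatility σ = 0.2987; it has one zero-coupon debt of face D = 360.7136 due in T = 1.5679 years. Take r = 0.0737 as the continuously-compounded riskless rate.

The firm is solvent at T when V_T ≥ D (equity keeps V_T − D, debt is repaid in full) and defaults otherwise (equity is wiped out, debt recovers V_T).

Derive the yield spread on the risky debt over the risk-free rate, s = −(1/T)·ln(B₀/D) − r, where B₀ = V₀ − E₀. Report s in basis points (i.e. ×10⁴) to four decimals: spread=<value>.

d₁ = [ln(V₀/D) + (r + σ²/2)T] / (σ√T)
   = [ln(405.2086/360.7136) + (0.0737 + 0.5·0.2987²)·1.5679] / (0.2987·√1.5679)
   = [0.116318 + 0.185500] / 0.374020 = 0.806956
d₂ = d₁ − σ√T = 0.806956 − 0.374020 = 0.432936
N(d₁) = 0.790154,  N(d₂) = 0.667469,  e^(−rT) = 0.890872
E₀ = V₀·N(d₁) − D·e^(−rT)·N(d₂)
   = 405.2086·0.790154 − 360.7136·0.890872·0.667469 = 105.686080
B₀ = V₀ − E₀ = 405.2086 − 105.686080 = 299.522520
spread = −(1/T)·ln(B₀/D) − r = −(1/1.5679)·ln(299.522520/360.7136) − 0.0737 = 0.04486285
in basis points: 0.04486285 × 10⁴ = 448.6285 bp

spread=448.6285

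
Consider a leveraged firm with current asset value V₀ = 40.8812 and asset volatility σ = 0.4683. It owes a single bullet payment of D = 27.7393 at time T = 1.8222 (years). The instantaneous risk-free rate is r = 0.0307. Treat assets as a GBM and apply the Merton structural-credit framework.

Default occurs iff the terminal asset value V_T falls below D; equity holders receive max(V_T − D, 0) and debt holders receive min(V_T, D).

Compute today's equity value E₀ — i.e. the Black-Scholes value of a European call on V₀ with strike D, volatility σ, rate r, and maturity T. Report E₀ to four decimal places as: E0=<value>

E0=17.5169

d₁ = [ln(V₀/D) + (r + σ²/2)T] / (σ√T)
   = [ln(40.8812/27.7393) + (0.0307 + 0.5·0.4683²)·1.8222] / (0.4683·√1.8222)
   = [0.387820 + 0.255750] / 0.632153 = 1.018061
d₂ = d₁ − σ√T = 1.018061 − 0.632153 = 0.385908
N(d₁) = 0.845676,  N(d₂) = 0.650218,  e^(−rT) = 0.945594
E₀ = V₀·N(d₁) − D·e^(−rT)·N(d₂)
   = 40.8812·0.845676 − 27.7393·0.945594·0.650218 = 17.516939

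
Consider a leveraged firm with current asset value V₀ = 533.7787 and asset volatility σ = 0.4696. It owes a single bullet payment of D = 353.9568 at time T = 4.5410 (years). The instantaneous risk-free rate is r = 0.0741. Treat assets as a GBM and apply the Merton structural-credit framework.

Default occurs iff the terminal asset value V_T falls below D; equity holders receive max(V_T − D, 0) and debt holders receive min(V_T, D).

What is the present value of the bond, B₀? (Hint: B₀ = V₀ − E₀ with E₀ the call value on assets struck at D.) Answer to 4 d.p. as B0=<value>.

B0=207.6911

d₁ = [ln(V₀/D) + (r + σ²/2)T] / (σ√T)
   = [ln(533.7787/353.9568) + (0.0741 + 0.5·0.4696²)·4.5410] / (0.4696·√4.5410)
   = [0.410806 + 0.837188] / 1.000700 = 1.247122
d₂ = d₁ − σ√T = 1.247122 − 1.000700 = 0.246422
N(d₁) = 0.893824,  N(d₂) = 0.597322,  e^(−rT) = 0.714274
E₀ = V₀·N(d₁) − D·e^(−rT)·N(d₂)
   = 533.7787·0.893824 − 353.9568·0.714274·0.597322 = 326.087634
B₀ = V₀ − E₀ = 533.7787 − 326.087634 = 207.691066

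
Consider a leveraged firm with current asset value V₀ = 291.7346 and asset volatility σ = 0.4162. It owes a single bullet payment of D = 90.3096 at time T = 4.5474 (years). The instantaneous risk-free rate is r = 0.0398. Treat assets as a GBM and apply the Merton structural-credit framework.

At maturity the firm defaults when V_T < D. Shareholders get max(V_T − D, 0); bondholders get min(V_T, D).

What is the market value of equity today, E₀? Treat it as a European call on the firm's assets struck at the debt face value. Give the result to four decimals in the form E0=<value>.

E0=219.7663

d₁ = [ln(V₀/D) + (r + σ²/2)T] / (σ√T)
   = [ln(291.7346/90.3096) + (0.0398 + 0.5·0.4162²)·4.5474] / (0.4162·√4.5474)
   = [1.172601 + 0.574842] / 0.887531 = 1.968881
d₂ = d₁ − σ√T = 1.968881 − 0.887531 = 1.081349
N(d₁) = 0.975517,  N(d₂) = 0.860229,  e^(−rT) = 0.834447
E₀ = V₀·N(d₁) − D·e^(−rT)·N(d₂)
   = 291.7346·0.975517 − 90.3096·0.834447·0.860229 = 219.766334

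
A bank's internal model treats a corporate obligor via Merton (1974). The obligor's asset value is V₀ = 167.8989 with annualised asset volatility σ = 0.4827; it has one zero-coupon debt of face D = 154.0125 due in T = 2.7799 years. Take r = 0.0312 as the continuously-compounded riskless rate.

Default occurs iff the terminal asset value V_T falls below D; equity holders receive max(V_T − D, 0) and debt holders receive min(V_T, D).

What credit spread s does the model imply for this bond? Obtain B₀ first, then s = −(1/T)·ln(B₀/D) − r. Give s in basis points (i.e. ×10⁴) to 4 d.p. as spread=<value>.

spread=1059.4897

d₁ = [ln(V₀/D) + (r + σ²/2)T] / (σ√T)
   = [ln(167.8989/154.0125) + (0.0312 + 0.5·0.4827²)·2.7799] / (0.4827·√2.7799)
   = [0.086328 + 0.410590] / 0.804807 = 0.617438
d₂ = d₁ − σ√T = 0.617438 − 0.804807 = -0.187369
N(d₁) = 0.731527,  N(d₂) = 0.425686,  e^(−rT) = 0.916922
E₀ = V₀·N(d₁) − D·e^(−rT)·N(d₂)
   = 167.8989·0.731527 − 154.0125·0.916922·0.425686 = 62.708361
B₀ = V₀ − E₀ = 167.8989 − 62.708361 = 105.190539
spread = −(1/T)·ln(B₀/D) − r = −(1/2.7799)·ln(105.190539/154.0125) − 0.0312 = 0.10594897
in basis points: 0.10594897 × 10⁴ = 1059.4897 bp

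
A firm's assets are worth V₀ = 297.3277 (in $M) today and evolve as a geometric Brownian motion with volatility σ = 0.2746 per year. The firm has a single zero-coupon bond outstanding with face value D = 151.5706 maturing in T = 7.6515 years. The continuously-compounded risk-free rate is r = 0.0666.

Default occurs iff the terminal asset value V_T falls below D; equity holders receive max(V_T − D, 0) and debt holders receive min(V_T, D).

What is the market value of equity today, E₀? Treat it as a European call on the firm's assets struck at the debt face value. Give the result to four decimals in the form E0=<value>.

E0=209.3139

d₁ = [ln(V₀/D) + (r + σ²/2)T] / (σ√T)
   = [ln(297.3277/151.5706) + (0.0666 + 0.5·0.2746²)·7.6515] / (0.2746·√7.6515)
   = [0.673783 + 0.798071] / 0.759581 = 1.937720
d₂ = d₁ − σ√T = 1.937720 − 0.759581 = 1.178140
N(d₁) = 0.973671,  N(d₂) = 0.880630,  e^(−rT) = 0.600742
E₀ = V₀·N(d₁) − D·e^(−rT)·N(d₂)
   = 297.3277·0.973671 − 151.5706·0.600742·0.880630 = 209.313899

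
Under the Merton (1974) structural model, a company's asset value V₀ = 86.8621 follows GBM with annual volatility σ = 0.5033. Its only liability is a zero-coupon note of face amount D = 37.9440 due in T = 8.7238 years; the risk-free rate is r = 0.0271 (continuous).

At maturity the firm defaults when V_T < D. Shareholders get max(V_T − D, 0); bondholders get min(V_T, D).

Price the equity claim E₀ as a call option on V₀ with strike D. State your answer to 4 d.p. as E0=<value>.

d₁ = [ln(V₀/D) + (r + σ²/2)T] / (σ√T)
   = [ln(86.8621/37.9440) + (0.0271 + 0.5·0.5033²)·8.7238] / (0.5033·√8.7238)
   = [0.828210 + 1.341332] / 1.486551 = 1.459447
d₂ = d₁ − σ√T = 1.459447 − 1.486551 = -0.027104
N(d₁) = 0.927779,  N(d₂) = 0.489188,  e^(−rT) = 0.789453
E₀ = V₀·N(d₁) − D·e^(−rT)·N(d₂)
   = 86.8621·0.927779 − 37.9440·0.789453·0.489188 = 65.935185

E0=65.9352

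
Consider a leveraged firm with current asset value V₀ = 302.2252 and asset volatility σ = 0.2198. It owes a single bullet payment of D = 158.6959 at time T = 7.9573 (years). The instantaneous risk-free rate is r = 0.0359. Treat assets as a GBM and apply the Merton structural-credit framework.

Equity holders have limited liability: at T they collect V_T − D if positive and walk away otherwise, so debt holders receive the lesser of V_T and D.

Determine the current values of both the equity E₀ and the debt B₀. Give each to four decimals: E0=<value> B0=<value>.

E0=186.2977 B0=115.9275

d₁ = [ln(V₀/D) + (r + σ²/2)T] / (σ√T)
   = [ln(302.2252/158.6959) + (0.0359 + 0.5·0.2198²)·7.9573] / (0.2198·√7.9573)
   = [0.644183 + 0.477884] / 0.620027 = 1.809706
d₂ = d₁ − σ√T = 1.809706 − 0.620027 = 1.189679
N(d₁) = 0.964829,  N(d₂) = 0.882914,  e^(−rT) = 0.751513
E₀ = V₀·N(d₁) − D·e^(−rT)·N(d₂)
   = 302.2252·0.964829 − 158.6959·0.751513·0.882914 = 186.297676
B₀ = V₀ − E₀ = 302.2252 − 186.297676 = 115.927524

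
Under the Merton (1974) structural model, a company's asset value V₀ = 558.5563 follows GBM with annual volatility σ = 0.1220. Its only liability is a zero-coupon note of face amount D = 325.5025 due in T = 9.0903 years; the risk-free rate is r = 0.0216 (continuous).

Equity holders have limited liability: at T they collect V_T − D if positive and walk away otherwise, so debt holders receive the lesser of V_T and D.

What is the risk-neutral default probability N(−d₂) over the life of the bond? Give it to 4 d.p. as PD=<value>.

PD=0.0345

d₁ = [ln(V₀/D) + (r + σ²/2)T] / (σ√T)
   = [ln(558.5563/325.5025) + (0.0216 + 0.5·0.1220²)·9.0903] / (0.1220·√9.0903)
   = [0.539985 + 0.264000] / 0.367832 = 2.185745
d₂ = d₁ − σ√T = 2.185745 − 0.367832 = 1.817913
risk-neutral PD = N(−d₂) = N(-1.817913) = 0.034539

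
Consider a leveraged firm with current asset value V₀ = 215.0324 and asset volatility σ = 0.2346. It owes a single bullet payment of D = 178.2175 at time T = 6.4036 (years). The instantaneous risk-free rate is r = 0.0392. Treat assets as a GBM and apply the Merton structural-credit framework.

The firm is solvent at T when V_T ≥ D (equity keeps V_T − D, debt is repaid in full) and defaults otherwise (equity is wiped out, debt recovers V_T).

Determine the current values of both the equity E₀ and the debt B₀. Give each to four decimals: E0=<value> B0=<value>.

E0=89.7358 B0=125.2966

d₁ = [ln(V₀/D) + (r + σ²/2)T] / (σ√T)
   = [ln(215.0324/178.2175) + (0.0392 + 0.5·0.2346²)·6.4036] / (0.2346·√6.4036)
   = [0.187784 + 0.427239] / 0.593663 = 1.035980
d₂ = d₁ − σ√T = 1.035980 − 0.593663 = 0.442317
N(d₁) = 0.849894,  N(d₂) = 0.670870,  e^(−rT) = 0.778006
E₀ = V₀·N(d₁) − D·e^(−rT)·N(d₂)
   = 215.0324·0.849894 − 178.2175·0.778006·0.670870 = 89.735807
B₀ = V₀ − E₀ = 215.0324 − 89.735807 = 125.296593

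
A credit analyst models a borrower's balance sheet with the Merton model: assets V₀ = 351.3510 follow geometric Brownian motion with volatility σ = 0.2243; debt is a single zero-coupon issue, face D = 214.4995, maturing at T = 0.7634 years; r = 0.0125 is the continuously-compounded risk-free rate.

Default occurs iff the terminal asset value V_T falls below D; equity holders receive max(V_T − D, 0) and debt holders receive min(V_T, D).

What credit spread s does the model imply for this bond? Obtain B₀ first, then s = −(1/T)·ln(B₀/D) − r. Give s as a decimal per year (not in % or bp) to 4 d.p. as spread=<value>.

d₁ = [ln(V₀/D) + (r + σ²/2)T] / (σ√T)
   = [ln(351.3510/214.4995) + (0.0125 + 0.5·0.2243²)·0.7634] / (0.2243·√0.7634)
   = [0.493478 + 0.028746] / 0.195977 = 2.664721
d₂ = d₁ − σ√T = 2.664721 − 0.195977 = 2.468744
N(d₁) = 0.996147,  N(d₂) = 0.993221,  e^(−rT) = 0.990503
E₀ = V₀·N(d₁) − D·e^(−rT)·N(d₂)
   = 351.3510·0.996147 − 214.4995·0.990503·0.993221 = 138.975377
B₀ = V₀ − E₀ = 351.3510 − 138.975377 = 212.375623
spread = −(1/T)·ln(B₀/D) − r = −(1/0.7634)·ln(212.375623/214.4995) − 0.0125 = 0.00053497

spread=0.0005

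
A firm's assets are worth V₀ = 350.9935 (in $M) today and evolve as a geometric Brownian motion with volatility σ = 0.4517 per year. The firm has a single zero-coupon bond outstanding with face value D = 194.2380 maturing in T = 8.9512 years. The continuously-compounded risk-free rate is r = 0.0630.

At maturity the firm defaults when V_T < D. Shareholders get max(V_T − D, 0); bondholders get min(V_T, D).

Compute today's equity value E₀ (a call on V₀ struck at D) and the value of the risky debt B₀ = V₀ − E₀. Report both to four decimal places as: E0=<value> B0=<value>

d₁ = [ln(V₀/D) + (r + σ²/2)T] / (σ√T)
   = [ln(350.9935/194.2380) + (0.0630 + 0.5·0.4517²)·8.9512] / (0.4517·√8.9512)
   = [0.591683 + 1.477095] / 1.351421 = 1.530817
d₂ = d₁ − σ√T = 1.530817 − 1.351421 = 0.179396
N(d₁) = 0.937093,  N(d₂) = 0.571187,  e^(−rT) = 0.568971
E₀ = V₀·N(d₁) − D·e^(−rT)·N(d₂)
   = 350.9935·0.937093 − 194.2380·0.568971·0.571187 = 265.788297
B₀ = V₀ − E₀ = 350.9935 − 265.788297 = 85.205203

E0=265.7883 B0=85.2052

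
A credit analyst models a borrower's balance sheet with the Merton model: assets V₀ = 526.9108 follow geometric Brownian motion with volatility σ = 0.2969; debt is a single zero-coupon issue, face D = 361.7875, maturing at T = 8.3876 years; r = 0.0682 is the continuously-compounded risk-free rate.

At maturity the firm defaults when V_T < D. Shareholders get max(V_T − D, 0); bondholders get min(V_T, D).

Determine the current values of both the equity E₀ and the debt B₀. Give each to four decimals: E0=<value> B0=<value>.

E0=340.8558 B0=186.0550

d₁ = [ln(V₀/D) + (r + σ²/2)T] / (σ√T)
   = [ln(526.9108/361.7875) + (0.0682 + 0.5·0.2969²)·8.3876] / (0.2969·√8.3876)
   = [0.375974 + 0.941716] / 0.859863 = 1.532443
d₂ = d₁ − σ√T = 1.532443 − 0.859863 = 0.672580
N(d₁) = 0.937293,  N(d₂) = 0.749393,  e^(−rT) = 0.564376
E₀ = V₀·N(d₁) − D·e^(−rT)·N(d₂)
   = 526.9108·0.937293 − 361.7875·0.564376·0.749393 = 340.855818
B₀ = V₀ − E₀ = 526.9108 − 340.855818 = 186.054982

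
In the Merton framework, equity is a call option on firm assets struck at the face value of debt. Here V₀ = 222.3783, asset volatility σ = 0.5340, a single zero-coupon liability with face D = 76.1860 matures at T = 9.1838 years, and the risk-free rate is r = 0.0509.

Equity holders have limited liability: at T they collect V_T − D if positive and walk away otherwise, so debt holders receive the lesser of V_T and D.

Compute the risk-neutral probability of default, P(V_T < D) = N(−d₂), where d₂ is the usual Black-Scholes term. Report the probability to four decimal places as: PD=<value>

d₁ = [ln(V₀/D) + (r + σ²/2)T] / (σ√T)
   = [ln(222.3783/76.1860) + (0.0509 + 0.5·0.5340²)·9.1838] / (0.5340·√9.1838)
   = [1.071202 + 1.776863] / 1.618276 = 1.759939
d₂ = d₁ − σ√T = 1.759939 − 1.618276 = 0.141663
risk-neutral PD = N(−d₂) = N(-0.141663) = 0.443673

PD=0.4437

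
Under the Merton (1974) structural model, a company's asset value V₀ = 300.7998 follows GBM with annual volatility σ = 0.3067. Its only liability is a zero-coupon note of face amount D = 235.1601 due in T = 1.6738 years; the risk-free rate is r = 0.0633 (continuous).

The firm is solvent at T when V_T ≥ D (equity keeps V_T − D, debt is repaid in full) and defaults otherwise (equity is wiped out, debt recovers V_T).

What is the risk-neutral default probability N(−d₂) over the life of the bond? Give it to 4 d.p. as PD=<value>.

PD=0.2454

d₁ = [ln(V₀/D) + (r + σ²/2)T] / (σ√T)
   = [ln(300.7998/235.1601) + (0.0633 + 0.5·0.3067²)·1.6738] / (0.3067·√1.6738)
   = [0.246178 + 0.184674] / 0.396794 = 1.085834
d₂ = d₁ − σ√T = 1.085834 − 0.396794 = 0.689039
risk-neutral PD = N(−d₂) = N(-0.689039) = 0.245399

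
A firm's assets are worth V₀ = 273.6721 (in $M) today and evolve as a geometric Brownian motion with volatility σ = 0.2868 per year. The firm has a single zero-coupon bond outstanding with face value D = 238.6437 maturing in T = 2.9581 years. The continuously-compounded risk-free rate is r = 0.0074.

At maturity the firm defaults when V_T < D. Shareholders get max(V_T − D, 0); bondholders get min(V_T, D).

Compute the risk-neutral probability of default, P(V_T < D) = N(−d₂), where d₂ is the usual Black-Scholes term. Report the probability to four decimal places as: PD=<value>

d₁ = [ln(V₀/D) + (r + σ²/2)T] / (σ√T)
   = [ln(273.6721/238.6437) + (0.0074 + 0.5·0.2868²)·2.9581] / (0.2868·√2.9581)
   = [0.136959 + 0.143548] / 0.493271 = 0.568667
d₂ = d₁ − σ√T = 0.568667 − 0.493271 = 0.075396
risk-neutral PD = N(−d₂) = N(-0.075396) = 0.469950

PD=0.4699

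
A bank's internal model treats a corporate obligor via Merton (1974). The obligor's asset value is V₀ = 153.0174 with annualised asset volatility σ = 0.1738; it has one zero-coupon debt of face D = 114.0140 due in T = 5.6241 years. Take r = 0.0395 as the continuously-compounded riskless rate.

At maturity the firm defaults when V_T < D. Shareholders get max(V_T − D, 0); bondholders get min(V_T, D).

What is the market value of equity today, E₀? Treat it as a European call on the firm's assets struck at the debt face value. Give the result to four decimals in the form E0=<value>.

d₁ = [ln(V₀/D) + (r + σ²/2)T] / (σ√T)
   = [ln(153.0174/114.0140) + (0.0395 + 0.5·0.1738²)·5.6241] / (0.1738·√5.6241)
   = [0.294230 + 0.307094] / 0.412170 = 1.458923
d₂ = d₁ − σ√T = 1.458923 − 0.412170 = 1.046754
N(d₁) = 0.927707,  N(d₂) = 0.852393,  e^(−rT) = 0.800794
E₀ = V₀·N(d₁) − D·e^(−rT)·N(d₂)
   = 153.0174·0.927707 − 114.0140·0.800794·0.852393 = 64.130345

E0=64.1303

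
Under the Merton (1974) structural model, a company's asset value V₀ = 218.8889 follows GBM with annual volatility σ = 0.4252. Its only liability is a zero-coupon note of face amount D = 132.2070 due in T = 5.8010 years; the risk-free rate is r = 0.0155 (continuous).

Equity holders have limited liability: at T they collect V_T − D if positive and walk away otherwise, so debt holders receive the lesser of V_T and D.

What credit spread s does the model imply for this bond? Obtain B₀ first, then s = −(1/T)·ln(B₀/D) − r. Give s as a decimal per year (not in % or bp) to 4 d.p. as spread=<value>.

d₁ = [ln(V₀/D) + (r + σ²/2)T] / (σ√T)
   = [ln(218.8889/132.2070) + (0.0155 + 0.5·0.4252²)·5.8010] / (0.4252·√5.8010)
   = [0.504195 + 0.614312] / 1.024105 = 1.092179
d₂ = d₁ − σ√T = 1.092179 − 1.024105 = 0.068074
N(d₁) = 0.862623,  N(d₂) = 0.527137,  e^(−rT) = 0.914008
E₀ = V₀·N(d₁) − D·e^(−rT)·N(d₂)
   = 218.8889·0.862623 − 132.2070·0.914008·0.527137 = 125.120275
B₀ = V₀ − E₀ = 218.8889 − 125.120275 = 93.768625
spread = −(1/T)·ln(B₀/D) − r = −(1/5.8010)·ln(93.768625/132.2070) − 0.0155 = 0.04372058

spread=0.0437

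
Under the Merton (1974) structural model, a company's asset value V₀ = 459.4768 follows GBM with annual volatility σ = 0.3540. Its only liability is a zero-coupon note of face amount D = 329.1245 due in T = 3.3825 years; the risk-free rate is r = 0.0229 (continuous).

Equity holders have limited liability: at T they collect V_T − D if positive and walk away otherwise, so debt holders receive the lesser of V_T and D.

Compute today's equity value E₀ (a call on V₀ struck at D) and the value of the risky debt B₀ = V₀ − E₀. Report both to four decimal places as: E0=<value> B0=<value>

d₁ = [ln(V₀/D) + (r + σ²/2)T] / (σ√T)
   = [ln(459.4768/329.1245) + (0.0229 + 0.5·0.3540²)·3.3825] / (0.3540·√3.3825)
   = [0.333652 + 0.289400] / 0.651062 = 0.956979
d₂ = d₁ − σ√T = 0.956979 − 0.651062 = 0.305917
N(d₁) = 0.830711,  N(d₂) = 0.620166,  e^(−rT) = 0.925465
E₀ = V₀·N(d₁) − D·e^(−rT)·N(d₂)
   = 459.4768·0.830711 − 329.1245·0.925465·0.620166 = 192.794113
B₀ = V₀ − E₀ = 459.4768 − 192.794113 = 266.682687

E0=192.7941 B0=266.6827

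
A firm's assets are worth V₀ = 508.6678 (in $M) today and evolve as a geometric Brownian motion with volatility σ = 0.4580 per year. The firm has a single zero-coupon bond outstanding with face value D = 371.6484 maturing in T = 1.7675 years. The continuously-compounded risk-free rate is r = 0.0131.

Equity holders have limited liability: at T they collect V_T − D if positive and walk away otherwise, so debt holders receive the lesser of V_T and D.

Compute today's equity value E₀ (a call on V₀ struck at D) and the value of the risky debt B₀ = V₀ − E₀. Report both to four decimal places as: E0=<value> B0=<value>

E0=191.9614 B0=316.7064

d₁ = [ln(V₀/D) + (r + σ²/2)T] / (σ√T)
   = [ln(508.6678/371.6484) + (0.0131 + 0.5·0.4580²)·1.7675] / (0.4580·√1.7675)
   = [0.313847 + 0.208533] / 0.608899 = 0.857909
d₂ = d₁ − σ√T = 0.857909 − 0.608899 = 0.249011
N(d₁) = 0.804529,  N(d₂) = 0.598324,  e^(−rT) = 0.977112
E₀ = V₀·N(d₁) − D·e^(−rT)·N(d₂)
   = 508.6678·0.804529 − 371.6484·0.977112·0.598324 = 191.961405
B₀ = V₀ − E₀ = 508.6678 − 191.961405 = 316.706395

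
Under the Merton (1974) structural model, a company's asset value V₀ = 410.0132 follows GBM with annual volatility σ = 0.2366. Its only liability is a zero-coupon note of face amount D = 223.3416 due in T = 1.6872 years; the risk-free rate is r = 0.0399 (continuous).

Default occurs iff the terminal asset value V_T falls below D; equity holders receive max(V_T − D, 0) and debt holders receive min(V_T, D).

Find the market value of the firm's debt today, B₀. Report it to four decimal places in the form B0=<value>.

d₁ = [ln(V₀/D) + (r + σ²/2)T] / (σ√T)
   = [ln(410.0132/223.3416) + (0.0399 + 0.5·0.2366²)·1.6872] / (0.2366·√1.6872)
   = [0.607487 + 0.114544] / 0.307325 = 2.349403
d₂ = d₁ − σ√T = 2.349403 − 0.307325 = 2.042078
N(d₁) = 0.990598,  N(d₂) = 0.979428,  e^(−rT) = 0.934897
E₀ = V₀·N(d₁) − D·e^(−rT)·N(d₂)
   = 410.0132·0.990598 − 223.3416·0.934897·0.979428 = 201.652474
B₀ = V₀ − E₀ = 410.0132 − 201.652474 = 208.360726

B0=208.3607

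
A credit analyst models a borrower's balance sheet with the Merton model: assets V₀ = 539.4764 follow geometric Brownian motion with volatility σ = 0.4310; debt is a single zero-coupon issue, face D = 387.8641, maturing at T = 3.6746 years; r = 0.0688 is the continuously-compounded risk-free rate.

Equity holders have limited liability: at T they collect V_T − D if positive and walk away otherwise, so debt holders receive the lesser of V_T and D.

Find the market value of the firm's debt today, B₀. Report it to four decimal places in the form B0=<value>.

d₁ = [ln(V₀/D) + (r + σ²/2)T] / (σ√T)
   = [ln(539.4764/387.8641) + (0.0688 + 0.5·0.4310²)·3.6746] / (0.4310·√3.6746)
   = [0.329944 + 0.594111] / 0.826195 = 1.118447
d₂ = d₁ − σ√T = 1.118447 − 0.826195 = 0.292253
N(d₁) = 0.868312,  N(d₂) = 0.614953,  e^(−rT) = 0.776613
E₀ = V₀·N(d₁) − D·e^(−rT)·N(d₂)
   = 539.4764·0.868312 − 387.8641·0.776613·0.614953 = 283.197286
B₀ = V₀ − E₀ = 539.4764 − 283.197286 = 256.279114

B0=256.2791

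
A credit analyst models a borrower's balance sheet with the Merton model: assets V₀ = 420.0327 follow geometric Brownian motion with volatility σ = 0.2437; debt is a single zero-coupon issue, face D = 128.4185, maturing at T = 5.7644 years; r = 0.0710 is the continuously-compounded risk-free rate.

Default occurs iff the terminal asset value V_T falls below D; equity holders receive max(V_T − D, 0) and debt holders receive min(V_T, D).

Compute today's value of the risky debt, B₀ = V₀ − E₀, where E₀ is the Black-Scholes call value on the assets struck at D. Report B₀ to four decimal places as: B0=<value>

B0=85.1826

d₁ = [ln(V₀/D) + (r + σ²/2)T] / (σ√T)
   = [ln(420.0327/128.4185) + (0.0710 + 0.5·0.2437²)·5.7644] / (0.2437·√5.7644)
   = [1.185038 + 0.580445] / 0.585103 = 3.017387
d₂ = d₁ − σ√T = 3.017387 − 0.585103 = 2.432284
N(d₁) = 0.998725,  N(d₂) = 0.992498,  e^(−rT) = 0.664133
E₀ = V₀·N(d₁) − D·e^(−rT)·N(d₂)
   = 420.0327·0.998725 − 128.4185·0.664133·0.992498 = 334.850053
B₀ = V₀ − E₀ = 420.0327 − 334.850053 = 85.182647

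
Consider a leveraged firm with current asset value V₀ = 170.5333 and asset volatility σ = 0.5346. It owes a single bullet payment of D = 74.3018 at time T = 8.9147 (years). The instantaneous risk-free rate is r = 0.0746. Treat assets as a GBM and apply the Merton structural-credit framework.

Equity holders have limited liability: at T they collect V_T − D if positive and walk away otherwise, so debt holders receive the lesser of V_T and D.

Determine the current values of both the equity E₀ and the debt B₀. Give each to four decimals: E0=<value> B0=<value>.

d₁ = [ln(V₀/D) + (r + σ²/2)T] / (σ√T)
   = [ln(170.5333/74.3018) + (0.0746 + 0.5·0.5346²)·8.9147] / (0.5346·√8.9147)
   = [0.830795 + 1.938935] / 1.596182 = 1.735222
d₂ = d₁ − σ√T = 1.735222 − 1.596182 = 0.139041
N(d₁) = 0.958649,  N(d₂) = 0.555291,  e^(−rT) = 0.514255
E₀ = V₀·N(d₁) − D·e^(−rT)·N(d₂)
   = 170.5333·0.958649 − 74.3018·0.514255·0.555291 = 142.263930
B₀ = V₀ − E₀ = 170.5333 − 142.263930 = 28.269370

E0=142.2639 B0=28.2694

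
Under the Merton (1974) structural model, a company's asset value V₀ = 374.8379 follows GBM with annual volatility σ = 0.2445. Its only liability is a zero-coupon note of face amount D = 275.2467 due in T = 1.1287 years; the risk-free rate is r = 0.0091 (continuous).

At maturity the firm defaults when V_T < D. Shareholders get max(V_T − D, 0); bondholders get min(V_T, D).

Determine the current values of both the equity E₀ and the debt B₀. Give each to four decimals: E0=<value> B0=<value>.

d₁ = [ln(V₀/D) + (r + σ²/2)T] / (σ√T)
   = [ln(374.8379/275.2467) + (0.0091 + 0.5·0.2445²)·1.1287] / (0.2445·√1.1287)
   = [0.308826 + 0.044008] / 0.259758 = 1.358321
d₂ = d₁ − σ√T = 1.358321 − 0.259758 = 1.098563
N(d₁) = 0.912819,  N(d₂) = 0.864021,  e^(−rT) = 0.989781
E₀ = V₀·N(d₁) − D·e^(−rT)·N(d₂)
   = 374.8379·0.912819 − 275.2467·0.989781·0.864021 = 106.770503
B₀ = V₀ − E₀ = 374.8379 − 106.770503 = 268.067397

E0=106.7705 B0=268.0674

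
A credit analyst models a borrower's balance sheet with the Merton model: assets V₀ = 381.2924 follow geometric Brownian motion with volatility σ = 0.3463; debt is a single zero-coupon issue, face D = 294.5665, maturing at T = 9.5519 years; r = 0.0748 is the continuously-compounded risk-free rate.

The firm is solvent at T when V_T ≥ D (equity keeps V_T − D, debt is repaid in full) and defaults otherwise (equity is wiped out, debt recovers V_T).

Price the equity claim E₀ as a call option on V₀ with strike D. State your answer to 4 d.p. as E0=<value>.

d₁ = [ln(V₀/D) + (r + σ²/2)T] / (σ√T)
   = [ln(381.2924/294.5665) + (0.0748 + 0.5·0.3463²)·9.5519] / (0.3463·√9.5519)
   = [0.258062 + 1.287232] / 1.070280 = 1.443822
d₂ = d₁ − σ√T = 1.443822 − 1.070280 = 0.373542
N(d₁) = 0.925605,  N(d₂) = 0.645627,  e^(−rT) = 0.489446
E₀ = V₀·N(d₁) − D·e^(−rT)·N(d₂)
   = 381.2924·0.925605 − 294.5665·0.489446·0.645627 = 259.843472

E0=259.8435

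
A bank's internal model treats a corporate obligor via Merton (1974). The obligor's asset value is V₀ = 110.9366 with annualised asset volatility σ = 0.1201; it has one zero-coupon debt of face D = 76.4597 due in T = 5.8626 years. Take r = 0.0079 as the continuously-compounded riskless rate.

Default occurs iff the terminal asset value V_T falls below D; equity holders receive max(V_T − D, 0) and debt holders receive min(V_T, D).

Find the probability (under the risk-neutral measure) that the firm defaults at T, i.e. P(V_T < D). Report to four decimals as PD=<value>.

d₁ = [ln(V₀/D) + (r + σ²/2)T] / (σ√T)
   = [ln(110.9366/76.4597) + (0.0079 + 0.5·0.1201²)·5.8626] / (0.1201·√5.8626)
   = [0.372195 + 0.088596] / 0.290796 = 1.584585
d₂ = d₁ − σ√T = 1.584585 − 0.290796 = 1.293789
risk-neutral PD = N(−d₂) = N(-1.293789) = 0.097869

PD=0.0979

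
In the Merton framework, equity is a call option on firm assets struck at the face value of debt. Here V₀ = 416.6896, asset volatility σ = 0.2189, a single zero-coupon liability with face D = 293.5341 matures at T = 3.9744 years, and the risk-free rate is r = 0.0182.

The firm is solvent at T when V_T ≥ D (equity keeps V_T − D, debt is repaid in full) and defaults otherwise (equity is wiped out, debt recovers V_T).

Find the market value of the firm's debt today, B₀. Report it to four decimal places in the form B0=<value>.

B0=260.2285

d₁ = [ln(V₀/D) + (r + σ²/2)T] / (σ√T)
   = [ln(416.6896/293.5341) + (0.0182 + 0.5·0.2189²)·3.9744] / (0.2189·√3.9744)
   = [0.350348 + 0.167555] / 0.436397 = 1.186771
d₂ = d₁ − σ√T = 1.186771 − 0.436397 = 0.750374
N(d₁) = 0.882341,  N(d₂) = 0.773485,  e^(−rT) = 0.930220
E₀ = V₀·N(d₁) − D·e^(−rT)·N(d₂)
   = 416.6896·0.882341 − 293.5341·0.930220·0.773485 = 156.461144
B₀ = V₀ − E₀ = 416.6896 − 156.461144 = 260.228456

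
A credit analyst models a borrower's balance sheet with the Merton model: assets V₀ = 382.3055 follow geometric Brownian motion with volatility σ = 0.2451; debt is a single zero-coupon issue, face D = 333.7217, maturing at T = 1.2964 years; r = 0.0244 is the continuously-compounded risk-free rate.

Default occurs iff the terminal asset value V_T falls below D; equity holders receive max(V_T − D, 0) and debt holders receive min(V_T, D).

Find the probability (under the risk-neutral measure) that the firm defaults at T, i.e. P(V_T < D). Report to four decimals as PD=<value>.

d₁ = [ln(V₀/D) + (r + σ²/2)T] / (σ√T)
   = [ln(382.3055/333.7217) + (0.0244 + 0.5·0.2451²)·1.2964] / (0.2451·√1.2964)
   = [0.135913 + 0.070572] / 0.279070 = 0.739904
d₂ = d₁ − σ√T = 0.739904 − 0.279070 = 0.460834
risk-neutral PD = N(−d₂) = N(-0.460834) = 0.322459

PD=0.3225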